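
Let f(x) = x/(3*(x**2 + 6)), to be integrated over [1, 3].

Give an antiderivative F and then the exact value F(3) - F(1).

f matches the chain-rule pattern g'(h)*h' with inner function h(x) = x**2 + 6; substituting u = h(x) collapses the integral.
F(x) = log(x**2 + 6)/6 is an antiderivative of f.
Check: d/dx[log(x**2 + 6)/6] = x/(3*x**2 + 18), which equals f(x).
F(3) = log(15)/6; F(1) = log(7)/6.
Integral = F(3) - F(1) = -log(7)/6 + log(15)/6.

Antiderivative: F(x) = log(x**2 + 6)/6; value = -log(7)/6 + log(15)/6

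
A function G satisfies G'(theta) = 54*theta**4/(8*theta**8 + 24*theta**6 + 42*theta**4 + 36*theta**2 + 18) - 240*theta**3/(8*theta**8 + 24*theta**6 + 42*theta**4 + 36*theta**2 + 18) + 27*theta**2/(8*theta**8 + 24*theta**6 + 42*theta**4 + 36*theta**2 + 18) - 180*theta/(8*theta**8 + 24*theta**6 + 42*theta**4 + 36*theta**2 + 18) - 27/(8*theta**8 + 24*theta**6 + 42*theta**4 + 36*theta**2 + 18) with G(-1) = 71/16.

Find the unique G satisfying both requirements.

G'(theta) has the shape u'v + uv' for u = 1/(2*theta**4/3 + theta**2 + 1) and v = 5 - 3*theta/2 — it is the derivative of the product u*v.
A general antiderivative is (5 - 3*theta/2)/(2*theta**4/3 + theta**2 + 1) + C.
The condition gives C = 71/16 - (39/16) = 2.
So G(theta) = (8*theta**4 + 12*theta**2 - 9*theta + 42)/(2*(2*theta**4 + 3*theta**2 + 3)).
Check: d/dtheta[(8*theta**4 + 12*theta**2 - 9*theta + 42)/(2*(2*theta**4 + 3*theta**2 + 3))] = (54*theta**4 - 240*theta**3 + 27*theta**2 - 180*theta - 27)/(8*theta**8 + 24*theta**6 + 42*theta**4 + 36*theta**2 + 18), which equals G'(theta).

G(theta) = (8*theta**4 + 12*theta**2 - 9*theta + 42)/(2*(2*theta**4 + 3*theta**2 + 3))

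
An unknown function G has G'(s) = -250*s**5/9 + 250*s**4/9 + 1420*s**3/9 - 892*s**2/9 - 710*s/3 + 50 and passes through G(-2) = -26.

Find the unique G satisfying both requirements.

G(s) = -(5*s**2 - 2*s - 18)*(25*s**4 - 20*s**3 - 131*s**2 + 54*s + 189)/27

The substitution u = -5*s**2/3 + 2*s/3 + 5 works: G'(s) is exactly (dG/du)*(du/ds) for that inner function.
A general antiderivative is (-5*s**2/3 + 2*s/3 + 5)**3 + C.
The condition gives C = -26 - (-27) = 1.
So G(s) = -(5*s**2 - 2*s - 18)*(25*s**4 - 20*s**3 - 131*s**2 + 54*s + 189)/27.
Check: d/ds[-(5*s**2 - 2*s - 18)*(25*s**4 - 20*s**3 - 131*s**2 + 54*s + 189)/27] = -250*s**5/9 + 250*s**4/9 + 1420*s**3/9 - 892*s**2/9 - 710*s/3 + 50 = G'(s).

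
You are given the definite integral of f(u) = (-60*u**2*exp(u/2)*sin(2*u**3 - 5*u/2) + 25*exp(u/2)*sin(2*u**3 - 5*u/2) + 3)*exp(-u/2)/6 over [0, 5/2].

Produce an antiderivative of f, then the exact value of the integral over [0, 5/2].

Recover f(u) by differentiating a candidate F(u); any mismatch rules it out.
F(u) = 5*cos(2*u**3 - 5*u/2)/3 - exp(-u/2) is an antiderivative of f.
Check: d/du[5*cos(2*u**3 - 5*u/2)/3 - exp(-u/2)] = (-60*u**2*exp(u/2)*sin(2*u**3 - 5*u/2) + 25*exp(u/2)*sin(2*u**3 - 5*u/2) + 3)*exp(-u/2)/6 = f(u).
F(5/2) = -exp(-5/4) + 5*cos(25)/3; F(0) = 2/3.
Integral = F(5/2) - F(0) = -2/3 - exp(-5/4) + 5*cos(25)/3.

Antiderivative: F(u) = 5*cos(2*u**3 - 5*u/2)/3 - exp(-u/2); value = -2/3 - exp(-5/4) + 5*cos(25)/3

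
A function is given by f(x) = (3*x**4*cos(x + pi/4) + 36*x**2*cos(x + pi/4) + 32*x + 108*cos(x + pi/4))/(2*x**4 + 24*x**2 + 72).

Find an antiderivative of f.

An antiderivative F(x) passes only if d/dx[F] lands on f(x) exactly.
Check: d/dx[(3*(x**2 + 6)*sin(x + pi/4) - 16)/(2*(x**2 + 6))] = (3*x**4*cos(x + pi/4) + 36*x**2*cos(x + pi/4) + 32*x + 108*cos(x + pi/4))/(2*x**4 + 24*x**2 + 72) = f(x).

An antiderivative is F(x) = (3*(x**2 + 6)*sin(x + pi/4) - 16)/(2*(x**2 + 6)).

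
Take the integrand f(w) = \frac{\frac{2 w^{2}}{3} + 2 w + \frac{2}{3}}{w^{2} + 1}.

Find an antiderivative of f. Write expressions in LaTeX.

Differentiate the proposed F(w) back; it has to land on f(w) exactly.
Check: d/dw[\frac{2 w}{3} + \log{\left(w^{2} + 1 \right)}] = \frac{2 w^{2} + 6 w + 2}{3 w^{2} + 3}, which equals f(w).

An antiderivative is F(w) = \frac{2 w}{3} + \log{\left(w^{2} + 1 \right)}.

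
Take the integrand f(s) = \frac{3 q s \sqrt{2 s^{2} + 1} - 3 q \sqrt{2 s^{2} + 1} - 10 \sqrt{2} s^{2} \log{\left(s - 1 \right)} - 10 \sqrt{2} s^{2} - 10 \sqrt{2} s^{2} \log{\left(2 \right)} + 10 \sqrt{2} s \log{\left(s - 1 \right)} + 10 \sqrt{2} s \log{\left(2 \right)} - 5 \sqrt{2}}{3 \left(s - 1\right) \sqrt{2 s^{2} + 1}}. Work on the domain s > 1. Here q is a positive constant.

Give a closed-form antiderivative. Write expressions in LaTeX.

Any candidate F(s) must reproduce f(s) exactly when differentiated.
Check: d/ds[q s - \frac{5 \sqrt{4 s^{2} + 2} \log{\left(2 s - 2 \right)}}{3}] = \frac{3 q s \sqrt{2 s^{2} + 1} - 3 q \sqrt{2 s^{2} + 1} - 10 \sqrt{2} s^{2} \log{\left(s - 1 \right)} - 10 \sqrt{2} s^{2} - 10 \sqrt{2} s^{2} \log{\left(2 \right)} + 10 \sqrt{2} s \log{\left(s - 1 \right)} + 10 \sqrt{2} s \log{\left(2 \right)} - 5 \sqrt{2}}{3 s \sqrt{2 s^{2} + 1} - 3 \sqrt{2 s^{2} + 1}}, which equals f(s).

An antiderivative is F(s) = q s - \frac{5 \sqrt{4 s^{2} + 2} \log{\left(2 s - 2 \right)}}{3}.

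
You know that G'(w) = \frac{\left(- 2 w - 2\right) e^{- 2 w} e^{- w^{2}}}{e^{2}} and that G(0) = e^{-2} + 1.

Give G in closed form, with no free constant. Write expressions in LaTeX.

The substitution u = - w^{2} - 2 w - 2 works: G'(w) is exactly (dG/du)*(du/dw) for that inner function.
A general antiderivative is e^{- w^{2} - 2 w - 2} + C.
The condition gives C = e^{-2} + 1 - (e^{-2}) = 1.
So G(w) = \frac{\left(e^{2} e^{2 w} e^{w^{2}} + 1\right) e^{- 2 w} e^{- w^{2}}}{e^{2}}.
Check: d/dw[\frac{\left(e^{2} e^{2 w} e^{w^{2}} + 1\right) e^{- 2 w} e^{- w^{2}}}{e^{2}}] = \frac{\left(- 2 w - 2\right) e^{- 2 w} e^{- w^{2}}}{e^{2}} = G'(w).

G(w) = \frac{\left(e^{2} e^{2 w} e^{w^{2}} + 1\right) e^{- 2 w} e^{- w^{2}}}{e^{2}}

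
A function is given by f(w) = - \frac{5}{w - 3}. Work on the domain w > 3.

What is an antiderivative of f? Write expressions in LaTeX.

An antiderivative is F(w) = - 5 \log{\left(2 w - 6 \right)}.

Since d/dw undoes antidifferentiation here, F'(w) = f(w) is required of F(w).
Check: d/dw[- 5 \log{\left(2 w - 6 \right)}] = - \frac{5}{w - 3} = f(w).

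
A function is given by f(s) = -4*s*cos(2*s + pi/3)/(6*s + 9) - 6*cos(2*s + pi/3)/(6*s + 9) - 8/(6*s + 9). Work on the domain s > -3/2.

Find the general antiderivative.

F(s) = -4*log(2*s + 3)/3 - sin(2*s + pi/3)/3 + C

The integrand splits into summands that can be handled one at a time.
Check: d/ds[-4*log(2*s + 3)/3 - sin(2*s + pi/3)/3] = (-4*s*cos(2*s + pi/3) - 6*cos(2*s + pi/3) - 8)/(6*s + 9), which equals f(s).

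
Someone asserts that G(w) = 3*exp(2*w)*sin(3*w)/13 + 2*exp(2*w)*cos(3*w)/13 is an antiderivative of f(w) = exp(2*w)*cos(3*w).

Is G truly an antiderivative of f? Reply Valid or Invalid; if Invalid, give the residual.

Valid: G'(w) = f(w).

d/dw[G] = exp(2*w)*cos(3*w)
This equals f(w) exactly, so the claim holds.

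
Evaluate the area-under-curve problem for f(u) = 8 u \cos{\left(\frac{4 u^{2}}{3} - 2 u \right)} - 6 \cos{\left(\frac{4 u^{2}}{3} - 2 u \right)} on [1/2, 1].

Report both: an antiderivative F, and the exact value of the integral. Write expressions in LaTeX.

Antiderivative: F(u) = 3 \sin{\left(\frac{4 u^{2}}{3} - 2 u \right)}; value = 0

f matches the chain-rule pattern g'(h)*h' with inner function h(u) = \frac{4 u^{2}}{3} - 2 u; substituting w = h(u) collapses the integral.
F(u) = 3 \sin{\left(\frac{4 u^{2}}{3} - 2 u \right)} is an antiderivative of f.
Check: d/du[3 \sin{\left(\frac{4 u^{2}}{3} - 2 u \right)}] = 8 u \cos{\left(\frac{4 u^{2}}{3} - 2 u \right)} - 6 \cos{\left(\frac{4 u^{2}}{3} - 2 u \right)} = f(u).
F(1) = - 3 \sin{\left(\frac{2}{3} \right)}; F(1/2) = - 3 \sin{\left(\frac{2}{3} \right)}.
Integral = F(1) - F(1/2) = 0.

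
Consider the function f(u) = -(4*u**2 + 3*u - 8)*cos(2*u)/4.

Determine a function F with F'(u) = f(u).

Check any antiderivative F(u) by computing F'(u) and comparing it with f(u).
Check: d/du[-u**2*sin(2*u)/2 - 3*u*sin(2*u)/8 - u*cos(2*u)/2 + 5*sin(2*u)/4 - 3*cos(2*u)/16] = -u**2*cos(2*u) - 3*u*cos(2*u)/4 + 2*cos(2*u), which equals f(u).

An antiderivative is F(u) = -u**2*sin(2*u)/2 - 3*u*sin(2*u)/8 - u*cos(2*u)/2 + 5*sin(2*u)/4 - 3*cos(2*u)/16.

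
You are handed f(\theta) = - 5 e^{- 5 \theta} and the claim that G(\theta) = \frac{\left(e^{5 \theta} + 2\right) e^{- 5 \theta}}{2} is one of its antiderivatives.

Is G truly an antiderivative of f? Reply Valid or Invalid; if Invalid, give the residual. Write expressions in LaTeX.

Valid - the claim checks out under differentiation.

d/d\theta[G] = - 5 e^{- 5 \theta}
This equals f(\theta) exactly, so the claim holds.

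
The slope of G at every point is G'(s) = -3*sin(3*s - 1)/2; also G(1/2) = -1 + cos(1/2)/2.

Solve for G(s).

G(s) = cos(3*s - 1)/2 - 1

For G(s) to be correct, d/ds[G] must agree with the stated G'(s) identically.
A general antiderivative is cos(3*s - 1)/2 + C.
The condition gives C = -1 + cos(1/2)/2 - (cos(1/2)/2) = -1.
So G(s) = cos(3*s - 1)/2 - 1.
Check: d/ds[cos(3*s - 1)/2 - 1] = -3*sin(3*s - 1)/2 = G'(s).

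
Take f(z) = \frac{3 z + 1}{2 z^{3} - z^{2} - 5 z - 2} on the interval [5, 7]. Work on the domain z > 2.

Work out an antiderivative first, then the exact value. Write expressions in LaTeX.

Factor the denominator (\left(z - 2\right) \left(z + 1\right) \left(2 z + 1\right)) and decompose: f = \frac{2}{5 \left(2 z + 1\right)} - \frac{2}{3 \left(z + 1\right)} + \frac{7}{15 \left(z - 2\right)}; each piece integrates to a log, atan, or power term.
F(z) = \frac{7 \log{\left(z - 2 \right)} + 3 \log{\left(z + \frac{1}{2} \right)} - 10 \log{\left(z + 1 \right)}}{15} is an antiderivative of f.
Check: d/dz[\frac{7 \log{\left(z - 2 \right)} + 3 \log{\left(z + \frac{1}{2} \right)} - 10 \log{\left(z + 1 \right)}}{15}] = \frac{3 z + 1}{2 z^{3} - z^{2} - 5 z - 2} = f(z).
F(7) = - \frac{2 \log{\left(8 \right)}}{3} + \frac{\log{\left(\frac{15}{2} \right)}}{5} + \frac{7 \log{\left(5 \right)}}{15}; F(5) = - \frac{2 \log{\left(6 \right)}}{3} + \frac{\log{\left(\frac{11}{2} \right)}}{5} + \frac{7 \log{\left(3 \right)}}{15}.
Integral = F(7) - F(5) = - \frac{2 \log{\left(8 \right)}}{3} - \frac{7 \log{\left(3 \right)}}{15} - \frac{\log{\left(\frac{11}{2} \right)}}{5} + \frac{\log{\left(\frac{15}{2} \right)}}{5} + \frac{7 \log{\left(5 \right)}}{15} + \frac{2 \log{\left(6 \right)}}{3}.

Antiderivative: F(z) = \frac{7 \log{\left(z - 2 \right)} + 3 \log{\left(z + \frac{1}{2} \right)} - 10 \log{\left(z + 1 \right)}}{15}; value = - \frac{2 \log{\left(8 \right)}}{3} - \frac{7 \log{\left(3 \right)}}{15} - \frac{\log{\left(\frac{11}{2} \right)}}{5} + \frac{\log{\left(\frac{15}{2} \right)}}{5} + \frac{7 \log{\left(5 \right)}}{15} + \frac{2 \log{\left(6 \right)}}{3}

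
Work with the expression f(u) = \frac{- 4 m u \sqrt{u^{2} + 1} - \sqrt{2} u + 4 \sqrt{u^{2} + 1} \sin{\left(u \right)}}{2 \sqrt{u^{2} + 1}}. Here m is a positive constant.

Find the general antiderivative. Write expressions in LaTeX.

Differentiate the proposed F(u) back; it has to land on f(u) exactly.
Check: d/du[- \frac{2 m u^{2} + \sqrt{2} \sqrt{u^{2} + 1} + 4 \cos{\left(u \right)}}{2}] = \frac{- 4 m u \sqrt{u^{2} + 1} - \sqrt{2} u + 4 \sqrt{u^{2} + 1} \sin{\left(u \right)}}{2 \sqrt{u^{2} + 1}} = f(u).

F(u) = - \frac{2 m u^{2} + \sqrt{2} \sqrt{u^{2} + 1} + 4 \cos{\left(u \right)}}{2} + C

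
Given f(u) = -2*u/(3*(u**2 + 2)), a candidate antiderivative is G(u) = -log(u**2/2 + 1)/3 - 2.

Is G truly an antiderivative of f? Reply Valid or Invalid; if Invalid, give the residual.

d/du[G] = -2*u/(3*u**2 + 6)
This equals f(u) exactly, so the claim holds.

Valid. The derivative of G reproduces f.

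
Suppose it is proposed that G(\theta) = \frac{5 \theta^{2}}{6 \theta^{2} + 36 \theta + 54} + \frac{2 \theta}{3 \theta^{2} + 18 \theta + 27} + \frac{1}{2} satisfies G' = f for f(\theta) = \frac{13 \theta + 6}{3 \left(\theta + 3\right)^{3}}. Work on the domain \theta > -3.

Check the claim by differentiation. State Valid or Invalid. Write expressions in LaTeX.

Valid - differentiating G returns exactly f.

d/d\theta[G] = \frac{13 \theta + 6}{3 \theta^{3} + 27 \theta^{2} + 81 \theta + 81}
This equals f(\theta) exactly, so the claim holds.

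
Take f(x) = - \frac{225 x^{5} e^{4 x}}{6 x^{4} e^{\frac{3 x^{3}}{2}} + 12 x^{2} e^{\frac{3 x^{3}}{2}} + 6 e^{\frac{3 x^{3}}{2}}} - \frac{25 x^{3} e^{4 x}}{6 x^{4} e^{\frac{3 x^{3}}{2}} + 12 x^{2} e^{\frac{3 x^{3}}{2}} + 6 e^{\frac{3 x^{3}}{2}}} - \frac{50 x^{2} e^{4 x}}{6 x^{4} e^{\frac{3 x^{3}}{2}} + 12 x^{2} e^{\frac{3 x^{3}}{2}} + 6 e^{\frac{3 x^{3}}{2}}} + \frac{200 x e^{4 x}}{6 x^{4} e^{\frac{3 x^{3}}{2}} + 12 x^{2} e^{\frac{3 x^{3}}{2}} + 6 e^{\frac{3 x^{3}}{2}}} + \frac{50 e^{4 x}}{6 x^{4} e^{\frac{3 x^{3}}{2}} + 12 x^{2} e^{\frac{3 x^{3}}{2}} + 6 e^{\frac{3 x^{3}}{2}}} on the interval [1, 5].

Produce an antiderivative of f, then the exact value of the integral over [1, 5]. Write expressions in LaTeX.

Antiderivative: F(x) = \frac{25 x e^{4 x} e^{- \frac{3 x^{3}}{2}}}{3 x^{2} + 3}; value = - \frac{25 e^{\frac{5}{2}}}{6} + \frac{125}{78 e^{\frac{335}{2}}}

The integrand splits into summands that can be handled one at a time.
F(x) = \frac{25 x e^{4 x} e^{- \frac{3 x^{3}}{2}}}{3 x^{2} + 3} is an antiderivative of f.
Check: d/dx[\frac{25 x e^{4 x} e^{- \frac{3 x^{3}}{2}}}{3 x^{2} + 3}] = \frac{- 225 x^{5} e^{4 x} - 25 x^{3} e^{4 x} - 50 x^{2} e^{4 x} + 200 x e^{4 x} + 50 e^{4 x}}{6 x^{4} e^{\frac{3 x^{3}}{2}} + 12 x^{2} e^{\frac{3 x^{3}}{2}} + 6 e^{\frac{3 x^{3}}{2}}}, which equals f(x).
F(5) = \frac{125}{78 e^{\frac{335}{2}}}; F(1) = \frac{25 e^{\frac{5}{2}}}{6}.
Integral = F(5) - F(1) = - \frac{25 e^{\frac{5}{2}}}{6} + \frac{125}{78 e^{\frac{335}{2}}}.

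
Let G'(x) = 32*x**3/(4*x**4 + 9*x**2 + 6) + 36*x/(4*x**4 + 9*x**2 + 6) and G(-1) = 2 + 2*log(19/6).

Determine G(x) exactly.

G(x) = 2*(log(2*x**4/3 + 3*x**2/2 + 1) + 1)

The substitution u = 2*x**4/3 + 3*x**2/2 + 1 works: G'(x) is exactly (dG/du)*(du/dx) for that inner function.
A general antiderivative is 2*log(2*x**4/3 + 3*x**2/2 + 1) + C.
The condition gives C = 2 + 2*log(19/6) - (2*log(19/6)) = 2.
So G(x) = 2*(log(2*x**4/3 + 3*x**2/2 + 1) + 1).
Check: d/dx[2*(log(2*x**4/3 + 3*x**2/2 + 1) + 1)] = (32*x**3 + 36*x)/(4*x**4 + 9*x**2 + 6), which equals G'(x).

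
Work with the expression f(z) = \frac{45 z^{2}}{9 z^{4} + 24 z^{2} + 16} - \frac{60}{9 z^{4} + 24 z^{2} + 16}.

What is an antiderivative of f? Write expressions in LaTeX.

Recognize the product-rule pattern: f = u'v + uv' with u = - 5 z, v = \frac{1}{z^{2} + \frac{4}{3}}, so integration by parts undoes it.
Check: d/dz[- \frac{15 z}{3 z^{2} + 4}] = \frac{45 z^{2} - 60}{9 z^{4} + 24 z^{2} + 16}, which equals f(z).

An antiderivative is F(z) = - \frac{15 z}{3 z^{2} + 4}.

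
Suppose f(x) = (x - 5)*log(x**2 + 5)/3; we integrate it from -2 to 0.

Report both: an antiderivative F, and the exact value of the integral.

Antiderivative: F(x) = x**2*log(x**2 + 5)/6 - x**2/6 - 5*x*log(x**2 + 5)/3 + 10*x/3 + 5*log(x**2 + 5)/6 - 10*sqrt(5)*atan(sqrt(5)*x/5)/3; value = -29*log(9)/6 - 10*sqrt(5)*atan(2*sqrt(5)/5)/3 + 5*log(5)/6 + 22/3

A first test for any F(x): its x-derivative must equal f(x) identically.
F(x) = x**2*log(x**2 + 5)/6 - x**2/6 - 5*x*log(x**2 + 5)/3 + 10*x/3 + 5*log(x**2 + 5)/6 - 10*sqrt(5)*atan(sqrt(5)*x/5)/3 is an antiderivative of f.
Check: d/dx[x**2*log(x**2 + 5)/6 - x**2/6 - 5*x*log(x**2 + 5)/3 + 10*x/3 + 5*log(x**2 + 5)/6 - 10*sqrt(5)*atan(sqrt(5)*x/5)/3] = x*log(x**2 + 5)/3 - 5*log(x**2 + 5)/3, which equals f(x).
F(0) = 5*log(5)/6; F(-2) = -22/3 + 10*sqrt(5)*atan(2*sqrt(5)/5)/3 + 29*log(9)/6.
Integral = F(0) - F(-2) = -29*log(9)/6 - 10*sqrt(5)*atan(2*sqrt(5)/5)/3 + 5*log(5)/6 + 22/3.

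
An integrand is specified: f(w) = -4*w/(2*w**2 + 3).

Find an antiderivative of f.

An antiderivative is F(w) = -log(4*w**2 + 6).

f matches the chain-rule pattern g'(h)*h' with inner function h(w) = 4*w**2 + 6; substituting u = h(w) collapses the integral.
Check: d/dw[-log(4*w**2 + 6)] = -4*w/(2*w**2 + 3) = f(w).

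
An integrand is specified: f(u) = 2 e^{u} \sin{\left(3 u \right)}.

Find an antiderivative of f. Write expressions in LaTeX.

An antiderivative is F(u) = \frac{e^{u} \sin{\left(3 u \right)}}{5} - \frac{3 e^{u} \cos{\left(3 u \right)}}{5}.

Since d/du undoes antidifferentiation here, F'(u) = f(u) is required of F(u).
Check: d/du[\frac{e^{u} \sin{\left(3 u \right)}}{5} - \frac{3 e^{u} \cos{\left(3 u \right)}}{5}] = 2 e^{u} \sin{\left(3 u \right)} = f(u).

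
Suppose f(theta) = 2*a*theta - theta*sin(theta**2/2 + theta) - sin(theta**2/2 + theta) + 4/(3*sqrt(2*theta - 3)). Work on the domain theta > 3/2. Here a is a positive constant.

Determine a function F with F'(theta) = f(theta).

The integrand splits into summands that can be handled one at a time.
Check: d/dtheta[(3*a*theta**2 + 4*sqrt(2*theta - 3) + 3*cos(theta**2/2 + theta))/3] = (6*a*theta*sqrt(2*theta - 3) - 3*theta*sqrt(2*theta - 3)*sin(theta**2/2 + theta) - 3*sqrt(2*theta - 3)*sin(theta**2/2 + theta) + 4)/(3*sqrt(2*theta - 3)), which equals f(theta).

An antiderivative is F(theta) = (3*a*theta**2 + 4*sqrt(2*theta - 3) + 3*cos(theta**2/2 + theta))/3.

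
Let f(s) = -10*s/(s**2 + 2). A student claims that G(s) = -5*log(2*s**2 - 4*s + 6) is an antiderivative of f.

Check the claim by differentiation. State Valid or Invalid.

Invalid: d/ds[G] - f = (-10*s**2 + 10*s + 20)/(s**4 - 2*s**3 + 5*s**2 - 4*s + 6), which is not 0.

d/ds[G] = (10 - 10*s)/(s**2 - 2*s + 3)
d/ds[G] - f(s) = (-10*s**2 + 10*s + 20)/(s**4 - 2*s**3 + 5*s**2 - 4*s + 6) != 0.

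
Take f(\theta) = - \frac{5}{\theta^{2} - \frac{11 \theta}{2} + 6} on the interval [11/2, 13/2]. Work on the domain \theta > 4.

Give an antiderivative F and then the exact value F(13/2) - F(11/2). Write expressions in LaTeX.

Antiderivative: F(\theta) = - 2 \log{\left(\theta - 4 \right)} + 2 \log{\left(\theta - \frac{3}{2} \right)}; value = - 2 \log{\left(4 \right)} - 2 \log{\left(\frac{5}{2} \right)} + 2 \log{\left(\frac{3}{2} \right)} + 2 \log{\left(5 \right)}

The denominator factors as \left(\theta - 4\right) \left(2 \theta - 3\right); partial fractions split f into directly integrable pieces: \frac{4}{2 \theta - 3} - \frac{2}{\theta - 4}.
F(\theta) = - 2 \log{\left(\theta - 4 \right)} + 2 \log{\left(\theta - \frac{3}{2} \right)} is an antiderivative of f.
Check: d/d\theta[- 2 \log{\left(\theta - 4 \right)} + 2 \log{\left(\theta - \frac{3}{2} \right)}] = - \frac{10}{2 \theta^{2} - 11 \theta + 12}, which equals f(\theta).
F(13/2) = - 2 \log{\left(\frac{5}{2} \right)} + 2 \log{\left(5 \right)}; F(11/2) = - 2 \log{\left(\frac{3}{2} \right)} + 2 \log{\left(4 \right)}.
Integral = F(13/2) - F(11/2) = - 2 \log{\left(4 \right)} - 2 \log{\left(\frac{5}{2} \right)} + 2 \log{\left(\frac{3}{2} \right)} + 2 \log{\left(5 \right)}.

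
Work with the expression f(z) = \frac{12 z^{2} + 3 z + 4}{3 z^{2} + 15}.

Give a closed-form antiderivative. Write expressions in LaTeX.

An antiderivative is F(z) = 4 z + \frac{\log{\left(z^{2} + 5 \right)}}{2} - \frac{56 \sqrt{5} \operatorname{atan}{\left(\frac{\sqrt{5} z}{5} \right)}}{15}.

For F(z) to be correct the identity F'(z) - f(z) = 0 must hold.
Check: d/dz[4 z + \frac{\log{\left(z^{2} + 5 \right)}}{2} - \frac{56 \sqrt{5} \operatorname{atan}{\left(\frac{\sqrt{5} z}{5} \right)}}{15}] = \frac{12 z^{2} + 3 z + 4}{3 z^{2} + 15} = f(z).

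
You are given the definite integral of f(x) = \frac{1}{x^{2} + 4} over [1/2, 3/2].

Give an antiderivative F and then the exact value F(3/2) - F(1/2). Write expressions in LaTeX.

Differentiate the proposed F(x) back; it has to land on f(x) exactly.
F(x) = \frac{\operatorname{atan}{\left(\frac{x}{2} \right)}}{2} is an antiderivative of f.
Check: d/dx[\frac{\operatorname{atan}{\left(\frac{x}{2} \right)}}{2}] = \frac{1}{x^{2} + 4} = f(x).
F(3/2) = \frac{\operatorname{atan}{\left(\frac{3}{4} \right)}}{2}; F(1/2) = \frac{\operatorname{atan}{\left(\frac{1}{4} \right)}}{2}.
Integral = F(3/2) - F(1/2) = - \frac{\operatorname{atan}{\left(\frac{1}{4} \right)}}{2} + \frac{\operatorname{atan}{\left(\frac{3}{4} \right)}}{2}.

Antiderivative: F(x) = \frac{\operatorname{atan}{\left(\frac{x}{2} \right)}}{2}; value = - \frac{\operatorname{atan}{\left(\frac{1}{4} \right)}}{2} + \frac{\operatorname{atan}{\left(\frac{3}{4} \right)}}{2}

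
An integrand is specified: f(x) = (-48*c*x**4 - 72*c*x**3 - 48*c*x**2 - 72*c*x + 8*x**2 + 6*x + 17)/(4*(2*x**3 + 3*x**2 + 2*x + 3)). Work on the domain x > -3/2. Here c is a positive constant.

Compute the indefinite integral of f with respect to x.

Any candidate F(x) must reproduce f(x) exactly when differentiated.
Check: d/dx[-(12*c*x**2 - 4*log(2*x + 3) - 3*atan(x))/4] = (-48*c*x**4 - 72*c*x**3 - 48*c*x**2 - 72*c*x + 8*x**2 + 6*x + 17)/(8*x**3 + 12*x**2 + 8*x + 12), which equals f(x).

F(x) = -(12*c*x**2 - 4*log(2*x + 3) - 3*atan(x))/4 + C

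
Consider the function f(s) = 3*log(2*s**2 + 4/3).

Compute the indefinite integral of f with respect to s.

Differentiate the proposed F(s) back; it has to land on f(s) exactly.
Check: d/ds[3*s*log(2*s**2 + 4/3) - 6*s + 2*sqrt(6)*atan(sqrt(6)*s/2)] = 3*log(s**2 + 2/3) + 3*log(2), which equals f(s).

F(s) = 3*s*log(2*s**2 + 4/3) - 6*s + 2*sqrt(6)*atan(sqrt(6)*s/2) + C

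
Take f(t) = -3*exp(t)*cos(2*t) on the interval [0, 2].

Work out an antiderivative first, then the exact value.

Antiderivative: F(t) = -6*exp(t)*sin(2*t)/5 - 3*exp(t)*cos(2*t)/5; value = 3/5 - 3*exp(2)*cos(4)/5 - 6*exp(2)*sin(4)/5

A candidate is checked by its d/dt: the result must match f(t).
F(t) = -6*exp(t)*sin(2*t)/5 - 3*exp(t)*cos(2*t)/5 is an antiderivative of f.
Check: d/dt[-6*exp(t)*sin(2*t)/5 - 3*exp(t)*cos(2*t)/5] = -3*exp(t)*cos(2*t) = f(t).
F(2) = -3*exp(2)*cos(4)/5 - 6*exp(2)*sin(4)/5; F(0) = -3/5.
Integral = F(2) - F(0) = 3/5 - 3*exp(2)*cos(4)/5 - 6*exp(2)*sin(4)/5.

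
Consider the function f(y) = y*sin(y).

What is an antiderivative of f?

An antiderivative is F(y) = -y*cos(y) + sin(y).

A candidate is checked by its d/dy: the result must match f(y).
Check: d/dy[-y*cos(y) + sin(y)] = y*sin(y) = f(y).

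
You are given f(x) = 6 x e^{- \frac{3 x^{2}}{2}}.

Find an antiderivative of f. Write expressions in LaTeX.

The substitution u = - \frac{3 x^{2}}{2} works: f is exactly (dF/du)*(du/dx) for that inner function.
Check: d/dx[- 2 e^{- \frac{3 x^{2}}{2}}] = 6 x e^{- \frac{3 x^{2}}{2}} = f(x).

An antiderivative is F(x) = - 2 e^{- \frac{3 x^{2}}{2}}.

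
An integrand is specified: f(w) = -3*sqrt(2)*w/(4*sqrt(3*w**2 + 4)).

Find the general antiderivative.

f matches the chain-rule pattern g'(h)*h' with inner function h(w) = 3*w**2/2 + 2; substituting u = h(w) collapses the integral.
Check: d/dw[-sqrt(3*w**2/2 + 2)/2] = -3*sqrt(2)*w/(4*sqrt(3*w**2 + 4)) = f(w).

F(w) = -sqrt(3*w**2/2 + 2)/2 + C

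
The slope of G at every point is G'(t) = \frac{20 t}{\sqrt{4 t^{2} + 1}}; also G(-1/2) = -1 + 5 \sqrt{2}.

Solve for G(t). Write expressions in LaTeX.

G(t) = 5 \sqrt{4 t^{2} + 1} - 1

The substitution u = 4 t^{2} + 1 works: G'(t) is exactly (dG/du)*(du/dt) for that inner function.
A general antiderivative is 5 \sqrt{4 t^{2} + 1} + C.
The condition gives C = -1 + 5 \sqrt{2} - (5 \sqrt{2}) = -1.
So G(t) = 5 \sqrt{4 t^{2} + 1} - 1.
Check: d/dt[5 \sqrt{4 t^{2} + 1} - 1] = \frac{20 t}{\sqrt{4 t^{2} + 1}} = G'(t).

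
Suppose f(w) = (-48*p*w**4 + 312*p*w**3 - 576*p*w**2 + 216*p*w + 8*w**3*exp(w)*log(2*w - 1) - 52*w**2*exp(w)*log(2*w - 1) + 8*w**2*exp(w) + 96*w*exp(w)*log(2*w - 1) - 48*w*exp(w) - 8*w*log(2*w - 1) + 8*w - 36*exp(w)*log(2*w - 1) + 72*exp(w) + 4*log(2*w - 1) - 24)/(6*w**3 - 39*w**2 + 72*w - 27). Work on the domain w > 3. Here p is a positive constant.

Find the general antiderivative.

F(w) = 4*(-3*p*w**2*(w - 3) - (-(w - 3)*exp(w) - 1)*log(2*w - 1))/(3*(w - 3)) + C

Whatever form F(w) takes, F'(w) = f(w) is non-negotiable.
Check: d/dw[4*(-3*p*w**2*(w - 3) - (-(w - 3)*exp(w) - 1)*log(2*w - 1))/(3*(w - 3))] = (-48*p*w**4 + 312*p*w**3 - 576*p*w**2 + 216*p*w + 8*w**3*exp(w)*log(2*w - 1) - 52*w**2*exp(w)*log(2*w - 1) + 8*w**2*exp(w) + 96*w*exp(w)*log(2*w - 1) - 48*w*exp(w) - 8*w*log(2*w - 1) + 8*w - 36*exp(w)*log(2*w - 1) + 72*exp(w) + 4*log(2*w - 1) - 24)/(6*w**3 - 39*w**2 + 72*w - 27) = f(w).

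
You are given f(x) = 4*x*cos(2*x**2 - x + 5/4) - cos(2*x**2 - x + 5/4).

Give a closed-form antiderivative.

The substitution u = 2*x**2 - x + 5/4 works: f is exactly (dF/du)*(du/dx) for that inner function.
Check: d/dx[sin(2*x**2 - x + 5/4)] = 4*x*cos(2*x**2 - x + 5/4) - cos(2*x**2 - x + 5/4) = f(x).

An antiderivative is F(x) = sin(2*x**2 - x + 5/4).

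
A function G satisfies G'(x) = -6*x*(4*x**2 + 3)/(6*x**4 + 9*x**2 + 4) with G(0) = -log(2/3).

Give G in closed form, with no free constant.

G(x) = -log(x**4 + 3*x**2/2 + 2/3)

G'(x) matches the chain-rule pattern g'(h)*h' with inner function h(x) = x**4 + 3*x**2/2 + 2/3; substituting u = h(x) collapses the integral.
A general antiderivative is -log(x**4 + 3*x**2/2 + 2/3) + C.
The condition gives C = -log(2/3) - (-log(2/3)) = 0.
So G(x) = -log(x**4 + 3*x**2/2 + 2/3).
Check: d/dx[-log(x**4 + 3*x**2/2 + 2/3)] = (-24*x**3 - 18*x)/(6*x**4 + 9*x**2 + 4), which equals G'(x).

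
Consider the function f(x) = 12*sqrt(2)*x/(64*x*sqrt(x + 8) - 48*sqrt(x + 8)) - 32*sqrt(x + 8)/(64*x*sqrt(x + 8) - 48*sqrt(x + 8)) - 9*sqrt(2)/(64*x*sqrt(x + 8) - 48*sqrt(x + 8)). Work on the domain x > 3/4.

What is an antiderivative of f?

An antiderivative is F(x) = 3*sqrt(x/2 + 4)/4 - log(4*x - 3)/2.

The integrand splits into summands that can be handled one at a time.
Check: d/dx[3*sqrt(x/2 + 4)/4 - log(4*x - 3)/2] = (12*sqrt(2)*x - 32*sqrt(x + 8) - 9*sqrt(2))/(64*x*sqrt(x + 8) - 48*sqrt(x + 8)), which equals f(x).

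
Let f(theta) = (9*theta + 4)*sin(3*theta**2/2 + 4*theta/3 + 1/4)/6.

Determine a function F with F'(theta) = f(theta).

f matches the chain-rule pattern g'(h)*h' with inner function h(theta) = 3*theta**2/2 + 4*theta/3 + 1/4; substituting u = h(theta) collapses the integral.
Check: d/dtheta[-cos(3*theta**2/2 + 4*theta/3 + 1/4)/2] = 3*theta*sin(3*theta**2/2 + 4*theta/3 + 1/4)/2 + 2*sin(3*theta**2/2 + 4*theta/3 + 1/4)/3, which equals f(theta).

An antiderivative is F(theta) = -cos(3*theta**2/2 + 4*theta/3 + 1/4)/2.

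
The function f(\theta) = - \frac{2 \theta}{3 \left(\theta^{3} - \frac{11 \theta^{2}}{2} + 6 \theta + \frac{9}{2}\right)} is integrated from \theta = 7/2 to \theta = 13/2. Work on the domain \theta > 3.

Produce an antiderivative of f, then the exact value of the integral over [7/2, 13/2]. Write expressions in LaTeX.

Antiderivative: F(\theta) = \frac{4 \left(- \theta \log{\left(\theta - 3 \right)} + \theta \log{\left(\theta + \frac{1}{2} \right)} + 3 \log{\left(\theta - 3 \right)} - 3 \log{\left(\theta + \frac{1}{2} \right)} + 21\right)}{147 \left(\theta - 3\right)}; value = - \frac{48}{49} - \frac{4 \log{\left(4 \right)}}{147} - \frac{4 \log{\left(\frac{7}{2} \right)}}{147} - \frac{4 \log{\left(2 \right)}}{147} + \frac{4 \log{\left(7 \right)}}{147}

Factor the denominator (3 \left(\theta - 3\right)^{2} \left(2 \theta + 1\right)) and decompose: f = \frac{8}{147 \left(2 \theta + 1\right)} - \frac{4}{147 \left(\theta - 3\right)} - \frac{4}{7 \left(\theta - 3\right)^{2}}; each piece integrates to a log, atan, or power term.
F(\theta) = \frac{4 \left(- \theta \log{\left(\theta - 3 \right)} + \theta \log{\left(\theta + \frac{1}{2} \right)} + 3 \log{\left(\theta - 3 \right)} - 3 \log{\left(\theta + \frac{1}{2} \right)} + 21\right)}{147 \left(\theta - 3\right)} is an antiderivative of f.
Check: d/d\theta[\frac{4 \left(- \theta \log{\left(\theta - 3 \right)} + \theta \log{\left(\theta + \frac{1}{2} \right)} + 3 \log{\left(\theta - 3 \right)} - 3 \log{\left(\theta + \frac{1}{2} \right)} + 21\right)}{147 \left(\theta - 3\right)}] = - \frac{4 \theta}{6 \theta^{3} - 33 \theta^{2} + 36 \theta + 27}, which equals f(\theta).
F(13/2) = - \frac{4 \log{\left(\frac{7}{2} \right)}}{147} + \frac{4 \log{\left(7 \right)}}{147} + \frac{8}{49}; F(7/2) = \frac{4 \log{\left(2 \right)}}{147} + \frac{4 \log{\left(4 \right)}}{147} + \frac{8}{7}.
Integral = F(13/2) - F(7/2) = - \frac{48}{49} - \frac{4 \log{\left(4 \right)}}{147} - \frac{4 \log{\left(\frac{7}{2} \right)}}{147} - \frac{4 \log{\left(2 \right)}}{147} + \frac{4 \log{\left(7 \right)}}{147}.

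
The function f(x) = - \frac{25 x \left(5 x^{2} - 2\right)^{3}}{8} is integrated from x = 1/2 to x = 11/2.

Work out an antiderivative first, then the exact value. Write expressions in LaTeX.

Antiderivative: F(x) = - \frac{3125 x^{8}}{64} + \frac{625 x^{6}}{8} - \frac{375 x^{4}}{8} + \frac{25 x^{2}}{2}; value = - \frac{19848027375}{512}

f matches the chain-rule pattern g'(h)*h' with inner function h(x) = 1 - \frac{5 x^{2}}{2}; substituting u = h(x) collapses the integral.
F(x) = - \frac{3125 x^{8}}{64} + \frac{625 x^{6}}{8} - \frac{375 x^{4}}{8} + \frac{25 x^{2}}{2} is an antiderivative of f.
Check: d/dx[- \frac{3125 x^{8}}{64} + \frac{625 x^{6}}{8} - \frac{375 x^{4}}{8} + \frac{25 x^{2}}{2}] = - \frac{3125 x^{7}}{8} + \frac{1875 x^{5}}{4} - \frac{375 x^{3}}{2} + 25 x, which equals f(x).
F(11/2) = - \frac{635136855925}{16384}; F(1/2) = \frac{20075}{16384}.
Integral = F(11/2) - F(1/2) = - \frac{19848027375}{512}.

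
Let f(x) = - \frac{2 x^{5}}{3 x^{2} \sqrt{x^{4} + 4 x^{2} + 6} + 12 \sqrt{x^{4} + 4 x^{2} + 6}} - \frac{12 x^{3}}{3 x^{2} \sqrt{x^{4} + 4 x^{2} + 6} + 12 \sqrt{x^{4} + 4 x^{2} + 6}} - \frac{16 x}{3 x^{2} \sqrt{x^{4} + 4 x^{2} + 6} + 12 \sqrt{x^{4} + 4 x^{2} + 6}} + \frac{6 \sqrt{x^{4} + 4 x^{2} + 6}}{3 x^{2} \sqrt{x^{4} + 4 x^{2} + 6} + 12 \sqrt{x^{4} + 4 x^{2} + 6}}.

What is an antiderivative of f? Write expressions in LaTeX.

Integrate term by term and add the pieces.
Check: d/dx[- \frac{\sqrt{x^{4} + 4 x^{2} + 6}}{3} + \operatorname{atan}{\left(\frac{x}{2} \right)}] = \frac{- 2 x^{5} - 12 x^{3} - 16 x + 6 \sqrt{x^{4} + 4 x^{2} + 6}}{3 x^{2} \sqrt{x^{4} + 4 x^{2} + 6} + 12 \sqrt{x^{4} + 4 x^{2} + 6}}, which equals f(x).

An antiderivative is F(x) = - \frac{\sqrt{x^{4} + 4 x^{2} + 6}}{3} + \operatorname{atan}{\left(\frac{x}{2} \right)}.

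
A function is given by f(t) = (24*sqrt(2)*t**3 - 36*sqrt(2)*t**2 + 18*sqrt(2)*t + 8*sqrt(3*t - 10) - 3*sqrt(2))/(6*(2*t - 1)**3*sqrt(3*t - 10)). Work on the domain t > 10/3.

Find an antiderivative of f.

An antiderivative is F(t) = 2*sqrt(3*t/2 - 5)/3 - 1/(12*t**2 - 12*t + 3).

Since d/dt undoes antidifferentiation here, F'(t) = f(t) is required of F(t).
Check: d/dt[2*sqrt(3*t/2 - 5)/3 - 1/(12*t**2 - 12*t + 3)] = (24*sqrt(2)*t**3 - 36*sqrt(2)*t**2 + 18*sqrt(2)*t + 8*sqrt(3*t - 10) - 3*sqrt(2))/(48*t**3*sqrt(3*t - 10) - 72*t**2*sqrt(3*t - 10) + 36*t*sqrt(3*t - 10) - 6*sqrt(3*t - 10)), which equals f(t).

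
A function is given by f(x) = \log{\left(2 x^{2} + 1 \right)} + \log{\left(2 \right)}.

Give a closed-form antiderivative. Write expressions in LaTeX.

An antiderivative is F(x) = x \log{\left(4 x^{2} + 2 \right)} - 2 x + \sqrt{2} \operatorname{atan}{\left(\sqrt{2} x \right)}.

For F(x) to be correct the identity F'(x) - f(x) = 0 must hold.
Check: d/dx[x \log{\left(4 x^{2} + 2 \right)} - 2 x + \sqrt{2} \operatorname{atan}{\left(\sqrt{2} x \right)}] = \log{\left(2 x^{2} + 1 \right)} + \log{\left(2 \right)} = f(x).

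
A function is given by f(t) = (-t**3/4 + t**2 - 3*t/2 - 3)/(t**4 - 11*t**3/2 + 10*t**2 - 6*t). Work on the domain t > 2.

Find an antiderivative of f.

Factor the denominator (2*t*(t - 2)**2*(2*t - 3)) and decompose: f = -41/(2*(2*t - 3)) + 19/(2*(t - 2)) - 4/(t - 2)**2 + 1/(2*t); each piece integrates to a log, atan, or power term.
Check: d/dt[(2*t*log(t) + 38*t*log(t - 2) - 41*t*log(t - 3/2) - 4*log(t) - 76*log(t - 2) + 82*log(t - 3/2) + 16)/(4*(t - 2))] = (-t**3 + 4*t**2 - 6*t - 12)/(4*t**4 - 22*t**3 + 40*t**2 - 24*t), which equals f(t).

An antiderivative is F(t) = (2*t*log(t) + 38*t*log(t - 2) - 41*t*log(t - 3/2) - 4*log(t) - 76*log(t - 2) + 82*log(t - 3/2) + 16)/(4*(t - 2)).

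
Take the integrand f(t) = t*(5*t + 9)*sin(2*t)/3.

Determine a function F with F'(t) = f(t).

An antiderivative is F(t) = (-10*t**2*cos(2*t) + 10*t*sin(2*t) - 18*t*cos(2*t) + 9*sin(2*t) + 5*cos(2*t))/12.

An antiderivative F(t) passes only if d/dt[F] lands on f(t) exactly.
Check: d/dt[(-10*t**2*cos(2*t) + 10*t*sin(2*t) - 18*t*cos(2*t) + 9*sin(2*t) + 5*cos(2*t))/12] = 5*t**2*sin(2*t)/3 + 3*t*sin(2*t), which equals f(t).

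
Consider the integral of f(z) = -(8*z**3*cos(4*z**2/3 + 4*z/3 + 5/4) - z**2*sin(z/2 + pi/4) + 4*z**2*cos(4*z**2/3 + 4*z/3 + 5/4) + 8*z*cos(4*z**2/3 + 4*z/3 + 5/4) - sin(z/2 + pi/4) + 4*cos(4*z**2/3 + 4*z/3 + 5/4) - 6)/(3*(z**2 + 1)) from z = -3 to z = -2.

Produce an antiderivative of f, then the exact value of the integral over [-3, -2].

Differentiate the proposed F(z) back; it has to land on f(z) exactly.
F(z) = (-3*sin(4*z**2/3 + 4*z/3 + 5/4) - 2*cos(z/2 + pi/4) + 6*atan(z))/3 is an antiderivative of f.
Check: d/dz[(-3*sin(4*z**2/3 + 4*z/3 + 5/4) - 2*cos(z/2 + pi/4) + 6*atan(z))/3] = (-8*z**3*cos(4*z**2/3 + 4*z/3 + 5/4) + z**2*sin(z/2 + pi/4) - 4*z**2*cos(4*z**2/3 + 4*z/3 + 5/4) - 8*z*cos(4*z**2/3 + 4*z/3 + 5/4) + sin(z/2 + pi/4) - 4*cos(4*z**2/3 + 4*z/3 + 5/4) + 6)/(3*z**2 + 3), which equals f(z).
F(-2) = -2*atan(2) - 2*sin(pi/4 + 1)/3 - sin(47/12); F(-3) = -2*atan(3) - 2*sin(pi/4 + 3/2)/3 - sin(37/4).
Integral = F(-2) - F(-3) = -2*atan(2) - 2*sin(pi/4 + 1)/3 + sin(37/4) + 2*sin(pi/4 + 3/2)/3 - sin(47/12) + 2*atan(3).

Antiderivative: F(z) = (-3*sin(4*z**2/3 + 4*z/3 + 5/4) - 2*cos(z/2 + pi/4) + 6*atan(z))/3; value = -2*atan(2) - 2*sin(pi/4 + 1)/3 + sin(37/4) + 2*sin(pi/4 + 3/2)/3 - sin(47/12) + 2*atan(3)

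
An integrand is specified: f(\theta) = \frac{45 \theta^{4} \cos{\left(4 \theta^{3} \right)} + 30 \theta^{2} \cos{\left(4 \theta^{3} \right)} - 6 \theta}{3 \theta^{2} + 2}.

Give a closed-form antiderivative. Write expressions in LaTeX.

An antiderivative F(\theta) passes only if d/d\theta[F] lands on f(\theta) exactly.
Check: d/d\theta[- \log{\left(2 \theta^{2} + \frac{4}{3} \right)} + \frac{5 \sin{\left(4 \theta^{3} \right)}}{4}] = \frac{45 \theta^{4} \cos{\left(4 \theta^{3} \right)} + 30 \theta^{2} \cos{\left(4 \theta^{3} \right)} - 6 \theta}{3 \theta^{2} + 2} = f(\theta).

An antiderivative is F(\theta) = - \log{\left(2 \theta^{2} + \frac{4}{3} \right)} + \frac{5 \sin{\left(4 \theta^{3} \right)}}{4}.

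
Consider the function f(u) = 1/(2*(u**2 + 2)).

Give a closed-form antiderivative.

An antiderivative is F(u) = sqrt(2)*atan(sqrt(2)*u/2)/4.

A candidate is checked by its d/du: the result must match f(u).
Check: d/du[sqrt(2)*atan(sqrt(2)*u/2)/4] = 1/(2*u**2 + 4), which equals f(u).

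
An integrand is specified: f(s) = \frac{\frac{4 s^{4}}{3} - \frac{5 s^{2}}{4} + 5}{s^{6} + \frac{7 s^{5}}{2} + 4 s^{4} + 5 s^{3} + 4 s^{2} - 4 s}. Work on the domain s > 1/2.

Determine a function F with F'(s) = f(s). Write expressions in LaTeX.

Factor the denominator (6 s \left(s + 2\right)^{2} \left(2 s - 1\right) \left(s^{2} + 2\right)) and decompose: f = \frac{77 s}{108 \left(s^{2} + 2\right)} + \frac{916}{675 \left(2 s - 1\right)} - \frac{191}{1350 \left(s + 2\right)} + \frac{32}{45 \left(s + 2\right)^{2}} - \frac{5}{4 s}; each piece integrates to a log, atan, or power term.
Check: d/ds[\frac{- 6750 \left(s + 2\right) \log{\left(s \right)} + 3664 \left(s + 2\right) \log{\left(s - \frac{1}{2} \right)} - 764 \left(s + 2\right) \log{\left(s + 2 \right)} + 1925 \left(s + 2\right) \log{\left(s^{2} + 2 \right)} - 3840}{5400 \left(s + 2\right)}] = \frac{16 s^{4} - 15 s^{2} + 60}{12 s^{6} + 42 s^{5} + 48 s^{4} + 60 s^{3} + 48 s^{2} - 48 s}, which equals f(s).

An antiderivative is F(s) = \frac{- 6750 \left(s + 2\right) \log{\left(s \right)} + 3664 \left(s + 2\right) \log{\left(s - \frac{1}{2} \right)} - 764 \left(s + 2\right) \log{\left(s + 2 \right)} + 1925 \left(s + 2\right) \log{\left(s^{2} + 2 \right)} - 3840}{5400 \left(s + 2\right)}.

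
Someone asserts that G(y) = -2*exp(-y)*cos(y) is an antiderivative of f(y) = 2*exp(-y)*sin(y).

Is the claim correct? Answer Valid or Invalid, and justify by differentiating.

d/dy[G] = (2*sin(y) + 2*cos(y))*exp(-y)
d/dy[G] - f(y) = 2*exp(-y)*cos(y) != 0.

Invalid: d/dy[G] - f = 2*exp(-y)*cos(y), which is not 0.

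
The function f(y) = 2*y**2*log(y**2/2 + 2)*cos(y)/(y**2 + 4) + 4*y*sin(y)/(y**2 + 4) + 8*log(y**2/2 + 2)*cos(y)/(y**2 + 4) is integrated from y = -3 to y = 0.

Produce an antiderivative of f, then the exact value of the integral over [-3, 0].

Recognize the product-rule pattern: f = u'v + uv' with u = 2*log(y**2/2 + 2), v = sin(y), so integration by parts undoes it.
F(y) = 2*log(y**2/2 + 2)*sin(y) is an antiderivative of f.
Check: d/dy[2*log(y**2/2 + 2)*sin(y)] = (2*y**2*log(y**2/2 + 2)*cos(y) + 4*y*sin(y) + 8*log(y**2/2 + 2)*cos(y))/(y**2 + 4), which equals f(y).
F(0) = 0; F(-3) = -2*log(13/2)*sin(3).
Integral = F(0) - F(-3) = 2*log(13/2)*sin(3).

Antiderivative: F(y) = 2*log(y**2/2 + 2)*sin(y); value = 2*log(13/2)*sin(3)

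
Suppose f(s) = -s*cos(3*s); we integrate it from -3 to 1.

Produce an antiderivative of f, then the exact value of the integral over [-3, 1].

Check any antiderivative F(s) by computing F'(s) and comparing it with f(s).
F(s) = -s*sin(3*s)/3 - cos(3*s)/9 is an antiderivative of f.
Check: d/ds[-s*sin(3*s)/3 - cos(3*s)/9] = -s*cos(3*s) = f(s).
F(1) = -sin(3)/3 - cos(3)/9; F(-3) = -sin(9) - cos(9)/9.
Integral = F(1) - F(-3) = cos(9)/9 - sin(3)/3 - cos(3)/9 + sin(9).

Antiderivative: F(s) = -s*sin(3*s)/3 - cos(3*s)/9; value = cos(9)/9 - sin(3)/3 - cos(3)/9 + sin(9)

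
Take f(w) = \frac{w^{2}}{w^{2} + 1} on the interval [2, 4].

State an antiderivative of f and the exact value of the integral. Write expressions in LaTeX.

Antiderivative: F(w) = w - \operatorname{atan}{\left(w \right)}; value = - \operatorname{atan}{\left(4 \right)} + \operatorname{atan}{\left(2 \right)} + 2

Since d/dw undoes antidifferentiation here, F'(w) = f(w) is required of F(w).
F(w) = w - \operatorname{atan}{\left(w \right)} is an antiderivative of f.
Check: d/dw[w - \operatorname{atan}{\left(w \right)}] = \frac{w^{2}}{w^{2} + 1} = f(w).
F(4) = 4 - \operatorname{atan}{\left(4 \right)}; F(2) = 2 - \operatorname{atan}{\left(2 \right)}.
Integral = F(4) - F(2) = - \operatorname{atan}{\left(4 \right)} + \operatorname{atan}{\left(2 \right)} + 2.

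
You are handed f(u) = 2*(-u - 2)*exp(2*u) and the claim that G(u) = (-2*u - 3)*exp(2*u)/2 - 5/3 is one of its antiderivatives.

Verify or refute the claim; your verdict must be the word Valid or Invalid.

Valid: G'(u) = f(u).

d/du[G] = -2*u*exp(2*u) - 4*exp(2*u)
This equals f(u) exactly, so the claim holds.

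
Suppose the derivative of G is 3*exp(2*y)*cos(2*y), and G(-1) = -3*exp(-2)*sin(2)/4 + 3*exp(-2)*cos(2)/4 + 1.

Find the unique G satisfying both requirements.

G(y) = 3*exp(2*y)*sin(2*y)/4 + 3*exp(2*y)*cos(2*y)/4 + 1

A first test for any G(y): its y-derivative must equal the given G'(y).
A general antiderivative is 3*exp(2*y)*sin(2*y)/4 + 3*exp(2*y)*cos(2*y)/4 + C.
The condition gives C = -3*exp(-2)*sin(2)/4 + 3*exp(-2)*cos(2)/4 + 1 - (-3*exp(-2)*sin(2)/4 + 3*exp(-2)*cos(2)/4) = 1.
So G(y) = 3*exp(2*y)*sin(2*y)/4 + 3*exp(2*y)*cos(2*y)/4 + 1.
Check: d/dy[3*exp(2*y)*sin(2*y)/4 + 3*exp(2*y)*cos(2*y)/4 + 1] = 3*exp(2*y)*cos(2*y) = G'(y).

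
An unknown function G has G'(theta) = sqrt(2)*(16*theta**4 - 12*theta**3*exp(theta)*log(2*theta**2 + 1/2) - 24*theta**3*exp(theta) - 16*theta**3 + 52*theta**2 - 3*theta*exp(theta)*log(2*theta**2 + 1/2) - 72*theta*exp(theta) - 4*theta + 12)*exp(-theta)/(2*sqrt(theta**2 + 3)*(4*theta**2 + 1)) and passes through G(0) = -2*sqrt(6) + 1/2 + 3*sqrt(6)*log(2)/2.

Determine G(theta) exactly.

G'(theta) has the shape u'v + uv' for u = sqrt(2*theta**2 + 6)/2 and v = -3*log(2*theta**2 + 1/2) - 4*exp(-theta) — it is the derivative of the product u*v.
A general antiderivative is sqrt(2*theta**2 + 6)*(-3*log(2*theta**2 + 1/2) - 4*exp(-theta))/2 + C.
The condition gives C = -2*sqrt(6) + 1/2 + 3*sqrt(6)*log(2)/2 - (-2*sqrt(6) + 3*sqrt(6)*log(2)/2) = 1/2.
So G(theta) = sqrt(2*theta**2 + 6)*(-3*log(2*theta**2 + 1/2) - 4*exp(-theta))/2 + 1/2.
Check: d/dtheta[sqrt(2*theta**2 + 6)*(-3*log(2*theta**2 + 1/2) - 4*exp(-theta))/2 + 1/2] = (16*sqrt(2)*theta**4 - 12*sqrt(2)*theta**3*exp(theta)*log(2*theta**2 + 1/2) - 24*sqrt(2)*theta**3*exp(theta) - 16*sqrt(2)*theta**3 + 52*sqrt(2)*theta**2 - 3*sqrt(2)*theta*exp(theta)*log(2*theta**2 + 1/2) - 72*sqrt(2)*theta*exp(theta) - 4*sqrt(2)*theta + 12*sqrt(2))/(8*theta**2*sqrt(theta**2 + 3)*exp(theta) + 2*sqrt(theta**2 + 3)*exp(theta)), which equals G'(theta).

G(theta) = sqrt(2*theta**2 + 6)*(-3*log(2*theta**2 + 1/2) - 4*exp(-theta))/2 + 1/2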